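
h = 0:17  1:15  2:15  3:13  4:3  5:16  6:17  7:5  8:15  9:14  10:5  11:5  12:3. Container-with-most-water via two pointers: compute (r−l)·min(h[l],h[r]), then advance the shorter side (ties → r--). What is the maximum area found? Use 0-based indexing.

max area = 126

[0,12] min(17,3)*12=36 best=36 * → r--
[0,11] min(17,5)*11=55 best=55 * → r--
[0,10] min(17,5)*10=50 best=55 → r--
[0,9] min(17,14)*9=126 best=126 * → r--
[0,8] min(17,15)*8=120 best=126 → r--
[0,7] min(17,5)*7=35 best=126 → r--
[0,6] min(17,17)*6=102 best=126 → r--
[0,5] min(17,16)*5=80 best=126 → r--
[0,4] min(17,3)*4=12 best=126 → r--
[0,3] min(17,13)*3=39 best=126 → r--
[0,2] min(17,15)*2=30 best=126 → r--
[0,1] min(17,15)*1=15 best=126 → r--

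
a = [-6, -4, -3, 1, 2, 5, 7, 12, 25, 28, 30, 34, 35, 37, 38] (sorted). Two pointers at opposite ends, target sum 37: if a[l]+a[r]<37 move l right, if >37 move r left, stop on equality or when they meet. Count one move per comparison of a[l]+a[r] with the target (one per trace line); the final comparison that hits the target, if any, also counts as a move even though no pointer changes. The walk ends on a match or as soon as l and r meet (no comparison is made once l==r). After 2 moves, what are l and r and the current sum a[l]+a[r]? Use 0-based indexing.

l=2, r=14, sum=35

l=0 r=14: -6+38=32 <37, l++
l=1 r=14: -4+38=34 <37, l++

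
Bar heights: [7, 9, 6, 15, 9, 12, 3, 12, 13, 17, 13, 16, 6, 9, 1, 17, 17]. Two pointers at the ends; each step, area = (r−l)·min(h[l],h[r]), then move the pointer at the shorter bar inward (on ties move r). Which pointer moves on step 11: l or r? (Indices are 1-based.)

r

[1,17] min(7,17)*16=112 best=112 * → l++
[2,17] min(9,17)*15=135 best=135 * → l++
[3,17] min(6,17)*14=84 best=135 → l++
[4,17] min(15,17)*13=195 best=195 * → l++
[5,17] min(9,17)*12=108 best=195 → l++
[6,17] min(12,17)*11=132 best=195 → l++
[7,17] min(3,17)*10=30 best=195 → l++
[8,17] min(12,17)*9=108 best=195 → l++
[9,17] min(13,17)*8=104 best=195 → l++
[10,17] min(17,17)*7=119 best=195 → r--
[10,16] min(17,17)*6=102 best=195 → r--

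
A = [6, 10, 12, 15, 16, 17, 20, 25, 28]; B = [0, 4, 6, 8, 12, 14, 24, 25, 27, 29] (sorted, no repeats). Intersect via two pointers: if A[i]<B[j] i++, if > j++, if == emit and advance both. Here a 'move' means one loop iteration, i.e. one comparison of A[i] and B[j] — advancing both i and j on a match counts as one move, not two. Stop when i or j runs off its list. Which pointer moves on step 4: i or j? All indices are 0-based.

j

i=0 j=0: 6>0, j++
i=0 j=1: 6>4, j++
i=0 j=2: 6==6 emit, i++,j++
i=1 j=3: 10>8, j++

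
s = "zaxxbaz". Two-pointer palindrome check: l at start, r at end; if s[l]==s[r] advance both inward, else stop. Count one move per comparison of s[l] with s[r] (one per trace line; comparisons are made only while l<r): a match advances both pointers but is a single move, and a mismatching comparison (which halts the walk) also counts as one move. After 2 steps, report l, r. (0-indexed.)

[0,6] 'z'=='z' → l++,r--
[1,5] 'a'=='a' → l++,r--

l=2, r=4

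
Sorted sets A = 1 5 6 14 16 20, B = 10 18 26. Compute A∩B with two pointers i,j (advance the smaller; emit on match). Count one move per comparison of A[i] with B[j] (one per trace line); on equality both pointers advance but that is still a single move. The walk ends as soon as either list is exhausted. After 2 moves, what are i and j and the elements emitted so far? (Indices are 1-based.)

i=3, j=1, emitted=[]

i=1 j=1: 1<10, i++
i=2 j=1: 5<10, i++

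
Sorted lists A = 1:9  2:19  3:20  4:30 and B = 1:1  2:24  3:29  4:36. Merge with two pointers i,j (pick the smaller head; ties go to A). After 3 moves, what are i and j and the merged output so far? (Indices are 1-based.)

i=1 j=1: A[i]=9>B[j]=1 take 1, j++
i=1 j=2: A[i]=9<=B[j]=24 take 9, i++
i=2 j=2: A[i]=19<=B[j]=24 take 19, i++

i=3, j=2, merged so far=[1, 9, 19]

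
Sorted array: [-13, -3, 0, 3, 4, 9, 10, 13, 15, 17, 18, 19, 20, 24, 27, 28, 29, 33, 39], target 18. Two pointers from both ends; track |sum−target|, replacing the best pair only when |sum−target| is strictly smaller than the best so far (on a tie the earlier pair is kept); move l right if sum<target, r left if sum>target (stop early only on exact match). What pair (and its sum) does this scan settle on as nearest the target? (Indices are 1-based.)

pair (0, 18) with sum 18 (|Δ|=0)

l=1 r=19: -13+39=26 d=8 *, r--
l=1 r=18: -13+33=20 d=2 *, r--
l=1 r=17: -13+29=16 d=2, l++
l=2 r=17: -3+29=26 d=8, r--
l=2 r=16: -3+28=25 d=7, r--
l=2 r=15: -3+27=24 d=6, r--
l=2 r=14: -3+24=21 d=3, r--
l=2 r=13: -3+20=17 d=1 *, l++
l=3 r=13: 0+20=20 d=2, r--
l=3 r=12: 0+19=19 d=1, r--
l=3 r=11: 0+18=18 d=0 *, stop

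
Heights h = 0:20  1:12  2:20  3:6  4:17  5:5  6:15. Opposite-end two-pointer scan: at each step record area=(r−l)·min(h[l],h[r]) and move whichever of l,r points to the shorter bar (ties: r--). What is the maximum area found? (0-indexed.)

max area = 90

[0,6] min(20,15)*6=90 best=90 * → r--
[0,5] min(20,5)*5=25 best=90 → r--
[0,4] min(20,17)*4=68 best=90 → r--
[0,3] min(20,6)*3=18 best=90 → r--
[0,2] min(20,20)*2=40 best=90 → r--
[0,1] min(20,12)*1=12 best=90 → r--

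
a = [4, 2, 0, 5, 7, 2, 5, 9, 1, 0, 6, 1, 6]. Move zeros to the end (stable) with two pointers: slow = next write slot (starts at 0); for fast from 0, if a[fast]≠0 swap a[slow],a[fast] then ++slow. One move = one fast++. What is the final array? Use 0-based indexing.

slow=0 fast=0: a[fast]=4≠0 swap→a[0]=4, slow++,fast++
slow=1 fast=1: a[fast]=2≠0 swap→a[1]=2, slow++,fast++
slow=2 fast=2: a[fast]=0, fast++
slow=2 fast=3: a[fast]=5≠0 swap→a[2]=5, slow++,fast++
slow=3 fast=4: a[fast]=7≠0 swap→a[3]=7, slow++,fast++
slow=4 fast=5: a[fast]=2≠0 swap→a[4]=2, slow++,fast++
slow=5 fast=6: a[fast]=5≠0 swap→a[5]=5, slow++,fast++
slow=6 fast=7: a[fast]=9≠0 swap→a[6]=9, slow++,fast++
slow=7 fast=8: a[fast]=1≠0 swap→a[7]=1, slow++,fast++
slow=8 fast=9: a[fast]=0, fast++
slow=8 fast=10: a[fast]=6≠0 swap→a[8]=6, slow++,fast++
slow=9 fast=11: a[fast]=1≠0 swap→a[9]=1, slow++,fast++
slow=10 fast=12: a[fast]=6≠0 swap→a[10]=6, slow++,fast++

[4, 2, 5, 7, 2, 5, 9, 1, 6, 1, 6, 0, 0]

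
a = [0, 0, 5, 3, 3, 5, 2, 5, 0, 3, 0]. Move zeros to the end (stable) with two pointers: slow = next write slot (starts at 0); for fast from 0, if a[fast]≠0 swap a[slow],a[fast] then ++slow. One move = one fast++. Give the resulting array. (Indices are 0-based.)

[5, 3, 3, 5, 2, 5, 3, 0, 0, 0, 0]

slow=0 fast=0: a[fast]=0, fast++
slow=0 fast=1: a[fast]=0, fast++
slow=0 fast=2: a[fast]=5≠0 swap→a[0]=5, slow++,fast++
slow=1 fast=3: a[fast]=3≠0 swap→a[1]=3, slow++,fast++
slow=2 fast=4: a[fast]=3≠0 swap→a[2]=3, slow++,fast++
slow=3 fast=5: a[fast]=5≠0 swap→a[3]=5, slow++,fast++
slow=4 fast=6: a[fast]=2≠0 swap→a[4]=2, slow++,fast++
slow=5 fast=7: a[fast]=5≠0 swap→a[5]=5, slow++,fast++
slow=6 fast=8: a[fast]=0, fast++
slow=6 fast=9: a[fast]=3≠0 swap→a[6]=3, slow++,fast++
slow=7 fast=10: a[fast]=0, fast++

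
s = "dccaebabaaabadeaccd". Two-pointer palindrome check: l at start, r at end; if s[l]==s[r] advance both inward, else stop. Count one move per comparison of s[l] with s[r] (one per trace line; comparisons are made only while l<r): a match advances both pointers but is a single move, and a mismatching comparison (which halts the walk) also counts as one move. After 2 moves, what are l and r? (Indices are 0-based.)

l=2, r=16

[0,18] 'd'=='d' → l++,r--
[1,17] 'c'=='c' → l++,r--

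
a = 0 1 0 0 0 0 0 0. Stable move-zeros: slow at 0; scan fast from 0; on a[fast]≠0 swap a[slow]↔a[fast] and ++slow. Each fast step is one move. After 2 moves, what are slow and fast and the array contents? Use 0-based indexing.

slow=0 fast=0: a[fast]=0, fast++
slow=0 fast=1: a[fast]=1≠0 swap→a[0]=1, slow++,fast++

slow=1, fast=2, a=[1, 0, 0, 0, 0, 0, 0, 0]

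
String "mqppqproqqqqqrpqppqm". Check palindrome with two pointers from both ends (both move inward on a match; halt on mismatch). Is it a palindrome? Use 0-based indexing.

l=0 r=19: 'm'=='m', l++,r--
l=1 r=18: 'q'=='q', l++,r--
l=2 r=17: 'p'=='p', l++,r--
l=3 r=16: 'p'=='p', l++,r--
l=4 r=15: 'q'=='q', l++,r--
l=5 r=14: 'p'=='p', l++,r--
l=6 r=13: 'r'=='r', l++,r--
l=7 r=12: 'o'!='q', stop

not a palindrome (mismatch at 7,12)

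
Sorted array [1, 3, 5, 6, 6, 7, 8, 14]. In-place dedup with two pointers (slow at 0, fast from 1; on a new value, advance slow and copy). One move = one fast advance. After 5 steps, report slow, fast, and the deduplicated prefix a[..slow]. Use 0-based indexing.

slow=0 fast=1: a[fast]=3≠a[slow]=1 write a[1]=3, slow++,fast++
slow=1 fast=2: a[fast]=5≠a[slow]=3 write a[2]=5, slow++,fast++
slow=2 fast=3: a[fast]=6≠a[slow]=5 write a[3]=6, slow++,fast++
slow=3 fast=4: a[fast]=6=a[slow] dup, fast++
slow=3 fast=5: a[fast]=7≠a[slow]=6 write a[4]=7, slow++,fast++

slow=4, fast=6, prefix=[1, 3, 5, 6, 7]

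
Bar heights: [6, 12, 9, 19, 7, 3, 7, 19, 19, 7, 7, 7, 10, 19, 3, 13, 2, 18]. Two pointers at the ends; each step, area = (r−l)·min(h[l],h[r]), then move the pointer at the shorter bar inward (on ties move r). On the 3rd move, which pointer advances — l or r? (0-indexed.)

l=0 r=17: min(6,18)*17=102 best=102 *, l++
l=1 r=17: min(12,18)*16=192 best=192 *, l++
l=2 r=17: min(9,18)*15=135 best=192, l++

l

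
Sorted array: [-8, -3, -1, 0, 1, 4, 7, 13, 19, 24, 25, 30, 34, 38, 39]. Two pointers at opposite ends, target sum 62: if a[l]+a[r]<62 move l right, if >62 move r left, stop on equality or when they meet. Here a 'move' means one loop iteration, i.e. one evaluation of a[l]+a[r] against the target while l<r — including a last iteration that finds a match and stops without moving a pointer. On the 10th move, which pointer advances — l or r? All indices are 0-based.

[0,14] -8+39=31 <62 → l++
[1,14] -3+39=36 <62 → l++
[2,14] -1+39=38 <62 → l++
[3,14] 0+39=39 <62 → l++
[4,14] 1+39=40 <62 → l++
[5,14] 4+39=43 <62 → l++
[6,14] 7+39=46 <62 → l++
[7,14] 13+39=52 <62 → l++
[8,14] 19+39=58 <62 → l++
[9,14] 24+39=63 >62 → r--

r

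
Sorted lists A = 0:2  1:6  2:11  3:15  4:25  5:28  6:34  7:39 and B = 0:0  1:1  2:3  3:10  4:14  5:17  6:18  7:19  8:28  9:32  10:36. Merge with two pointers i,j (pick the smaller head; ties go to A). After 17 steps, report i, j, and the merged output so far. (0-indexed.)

i=7, j=10, merged so far=[0, 1, 2, 3, 6, 10, 11, 14, 15, 17, 18, 19, 25, 28, 28, 32, 34]

i=0 j=0: A[i]=2>B[j]=0 take 0, j++
i=0 j=1: A[i]=2>B[j]=1 take 1, j++
i=0 j=2: A[i]=2<=B[j]=3 take 2, i++
i=1 j=2: A[i]=6>B[j]=3 take 3, j++
i=1 j=3: A[i]=6<=B[j]=10 take 6, i++
i=2 j=3: A[i]=11>B[j]=10 take 10, j++
i=2 j=4: A[i]=11<=B[j]=14 take 11, i++
i=3 j=4: A[i]=15>B[j]=14 take 14, j++
i=3 j=5: A[i]=15<=B[j]=17 take 15, i++
i=4 j=5: A[i]=25>B[j]=17 take 17, j++
i=4 j=6: A[i]=25>B[j]=18 take 18, j++
i=4 j=7: A[i]=25>B[j]=19 take 19, j++
i=4 j=8: A[i]=25<=B[j]=28 take 25, i++
i=5 j=8: A[i]=28<=B[j]=28 take 28, i++
i=6 j=8: A[i]=34>B[j]=28 take 28, j++
i=6 j=9: A[i]=34>B[j]=32 take 32, j++
i=6 j=10: A[i]=34<=B[j]=36 take 34, i++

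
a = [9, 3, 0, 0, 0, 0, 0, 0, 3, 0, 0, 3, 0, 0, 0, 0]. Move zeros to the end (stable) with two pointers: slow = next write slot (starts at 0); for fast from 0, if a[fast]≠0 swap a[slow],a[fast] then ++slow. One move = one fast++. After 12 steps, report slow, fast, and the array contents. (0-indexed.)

(s=0,f=0) a[fast]=9≠0 swap→a[0]=9 → slow++,fast++
(s=1,f=1) a[fast]=3≠0 swap→a[1]=3 → slow++,fast++
(s=2,f=2) a[fast]=0 → fast++
(s=2,f=3) a[fast]=0 → fast++
(s=2,f=4) a[fast]=0 → fast++
(s=2,f=5) a[fast]=0 → fast++
(s=2,f=6) a[fast]=0 → fast++
(s=2,f=7) a[fast]=0 → fast++
(s=2,f=8) a[fast]=3≠0 swap→a[2]=3 → slow++,fast++
(s=3,f=9) a[fast]=0 → fast++
(s=3,f=10) a[fast]=0 → fast++
(s=3,f=11) a[fast]=3≠0 swap→a[3]=3 → slow++,fast++

slow=4, fast=12, a=[9, 3, 3, 3, 0, 0, 0, 0, 0, 0, 0, 0, 0, 0, 0, 0]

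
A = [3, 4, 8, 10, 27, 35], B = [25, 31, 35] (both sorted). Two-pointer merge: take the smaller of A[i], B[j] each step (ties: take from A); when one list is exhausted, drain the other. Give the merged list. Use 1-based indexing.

[3, 4, 8, 10, 25, 27, 31, 35, 35]

[i=1,j=1] A[i]=3<=B[j]=25 take 3 → i++
[i=2,j=1] A[i]=4<=B[j]=25 take 4 → i++
[i=3,j=1] A[i]=8<=B[j]=25 take 8 → i++
[i=4,j=1] A[i]=10<=B[j]=25 take 10 → i++
[i=5,j=1] A[i]=27>B[j]=25 take 25 → j++
[i=5,j=2] A[i]=27<=B[j]=31 take 27 → i++
[i=6,j=2] A[i]=35>B[j]=31 take 31 → j++
[i=6,j=3] A[i]=35<=B[j]=35 take 35 → i++
[i=7,j=3] A done, take B[j]=35 → j++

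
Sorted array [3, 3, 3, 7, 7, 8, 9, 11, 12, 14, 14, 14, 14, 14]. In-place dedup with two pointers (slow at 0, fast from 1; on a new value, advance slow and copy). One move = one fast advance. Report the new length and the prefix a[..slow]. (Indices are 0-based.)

length 7; prefix = [3, 7, 8, 9, 11, 12, 14]

slow=0 fast=1: a[fast]=3=a[slow] dup, fast++
slow=0 fast=2: a[fast]=3=a[slow] dup, fast++
slow=0 fast=3: a[fast]=7≠a[slow]=3 write a[1]=7, slow++,fast++
slow=1 fast=4: a[fast]=7=a[slow] dup, fast++
slow=1 fast=5: a[fast]=8≠a[slow]=7 write a[2]=8, slow++,fast++
slow=2 fast=6: a[fast]=9≠a[slow]=8 write a[3]=9, slow++,fast++
slow=3 fast=7: a[fast]=11≠a[slow]=9 write a[4]=11, slow++,fast++
slow=4 fast=8: a[fast]=12≠a[slow]=11 write a[5]=12, slow++,fast++
slow=5 fast=9: a[fast]=14≠a[slow]=12 write a[6]=14, slow++,fast++
slow=6 fast=10: a[fast]=14=a[slow] dup, fast++
slow=6 fast=11: a[fast]=14=a[slow] dup, fast++
slow=6 fast=12: a[fast]=14=a[slow] dup, fast++
slow=6 fast=13: a[fast]=14=a[slow] dup, fast++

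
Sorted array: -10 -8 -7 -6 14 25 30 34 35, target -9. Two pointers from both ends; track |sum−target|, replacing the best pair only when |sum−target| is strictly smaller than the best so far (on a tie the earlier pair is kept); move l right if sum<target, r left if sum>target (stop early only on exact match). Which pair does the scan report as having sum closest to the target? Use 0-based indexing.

pair (-7, -6) with sum -13 (|Δ|=4)

l=0 r=8: -10+35=25 d=34 *, r--
l=0 r=7: -10+34=24 d=33 *, r--
l=0 r=6: -10+30=20 d=29 *, r--
l=0 r=5: -10+25=15 d=24 *, r--
l=0 r=4: -10+14=4 d=13 *, r--
l=0 r=3: -10+-6=-16 d=7 *, l++
l=1 r=3: -8+-6=-14 d=5 *, l++
l=2 r=3: -7+-6=-13 d=4 *, l++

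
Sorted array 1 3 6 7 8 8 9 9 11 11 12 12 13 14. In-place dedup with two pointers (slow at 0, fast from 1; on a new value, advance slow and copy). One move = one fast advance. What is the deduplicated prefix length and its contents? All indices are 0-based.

length 10; prefix = [1, 3, 6, 7, 8, 9, 11, 12, 13, 14]

(s=0,f=1) a[fast]=3≠a[slow]=1 write a[1]=3 → slow++,fast++
(s=1,f=2) a[fast]=6≠a[slow]=3 write a[2]=6 → slow++,fast++
(s=2,f=3) a[fast]=7≠a[slow]=6 write a[3]=7 → slow++,fast++
(s=3,f=4) a[fast]=8≠a[slow]=7 write a[4]=8 → slow++,fast++
(s=4,f=5) a[fast]=8=a[slow] dup → fast++
(s=4,f=6) a[fast]=9≠a[slow]=8 write a[5]=9 → slow++,fast++
(s=5,f=7) a[fast]=9=a[slow] dup → fast++
(s=5,f=8) a[fast]=11≠a[slow]=9 write a[6]=11 → slow++,fast++
(s=6,f=9) a[fast]=11=a[slow] dup → fast++
(s=6,f=10) a[fast]=12≠a[slow]=11 write a[7]=12 → slow++,fast++
(s=7,f=11) a[fast]=12=a[slow] dup → fast++
(s=7,f=12) a[fast]=13≠a[slow]=12 write a[8]=13 → slow++,fast++
(s=8,f=13) a[fast]=14≠a[slow]=13 write a[9]=14 → slow++,fast++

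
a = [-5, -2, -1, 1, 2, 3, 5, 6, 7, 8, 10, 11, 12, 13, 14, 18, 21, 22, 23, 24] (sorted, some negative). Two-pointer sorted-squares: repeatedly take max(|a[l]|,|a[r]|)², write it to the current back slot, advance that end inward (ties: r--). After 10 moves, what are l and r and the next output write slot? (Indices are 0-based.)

l=0, r=9, next write slot=9

l=0 r=19: |-5|<=|24| out[19]=576, r--
l=0 r=18: |-5|<=|23| out[18]=529, r--
l=0 r=17: |-5|<=|22| out[17]=484, r--
l=0 r=16: |-5|<=|21| out[16]=441, r--
l=0 r=15: |-5|<=|18| out[15]=324, r--
l=0 r=14: |-5|<=|14| out[14]=196, r--
l=0 r=13: |-5|<=|13| out[13]=169, r--
l=0 r=12: |-5|<=|12| out[12]=144, r--
l=0 r=11: |-5|<=|11| out[11]=121, r--
l=0 r=10: |-5|<=|10| out[10]=100, r--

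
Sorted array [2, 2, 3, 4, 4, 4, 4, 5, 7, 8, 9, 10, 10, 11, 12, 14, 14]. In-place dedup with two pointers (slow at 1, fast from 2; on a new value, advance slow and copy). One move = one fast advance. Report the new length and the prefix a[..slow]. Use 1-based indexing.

length 11; prefix = [2, 3, 4, 5, 7, 8, 9, 10, 11, 12, 14]

(s=1,f=2) a[fast]=2=a[slow] dup → fast++
(s=1,f=3) a[fast]=3≠a[slow]=2 write a[2]=3 → slow++,fast++
(s=2,f=4) a[fast]=4≠a[slow]=3 write a[3]=4 → slow++,fast++
(s=3,f=5) a[fast]=4=a[slow] dup → fast++
(s=3,f=6) a[fast]=4=a[slow] dup → fast++
(s=3,f=7) a[fast]=4=a[slow] dup → fast++
(s=3,f=8) a[fast]=5≠a[slow]=4 write a[4]=5 → slow++,fast++
(s=4,f=9) a[fast]=7≠a[slow]=5 write a[5]=7 → slow++,fast++
(s=5,f=10) a[fast]=8≠a[slow]=7 write a[6]=8 → slow++,fast++
(s=6,f=11) a[fast]=9≠a[slow]=8 write a[7]=9 → slow++,fast++
(s=7,f=12) a[fast]=10≠a[slow]=9 write a[8]=10 → slow++,fast++
(s=8,f=13) a[fast]=10=a[slow] dup → fast++
(s=8,f=14) a[fast]=11≠a[slow]=10 write a[9]=11 → slow++,fast++
(s=9,f=15) a[fast]=12≠a[slow]=11 write a[10]=12 → slow++,fast++
(s=10,f=16) a[fast]=14≠a[slow]=12 write a[11]=14 → slow++,fast++
(s=11,f=17) a[fast]=14=a[slow] dup → fast++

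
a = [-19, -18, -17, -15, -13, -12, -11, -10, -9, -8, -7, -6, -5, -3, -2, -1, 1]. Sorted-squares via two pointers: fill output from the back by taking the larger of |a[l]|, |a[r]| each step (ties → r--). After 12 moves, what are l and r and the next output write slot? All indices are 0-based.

l=12, r=16, next write slot=4

l=0 r=16: |-19|>|1| out[16]=361, l++
l=1 r=16: |-18|>|1| out[15]=324, l++
l=2 r=16: |-17|>|1| out[14]=289, l++
l=3 r=16: |-15|>|1| out[13]=225, l++
l=4 r=16: |-13|>|1| out[12]=169, l++
l=5 r=16: |-12|>|1| out[11]=144, l++
l=6 r=16: |-11|>|1| out[10]=121, l++
l=7 r=16: |-10|>|1| out[9]=100, l++
l=8 r=16: |-9|>|1| out[8]=81, l++
l=9 r=16: |-8|>|1| out[7]=64, l++
l=10 r=16: |-7|>|1| out[6]=49, l++
l=11 r=16: |-6|>|1| out[5]=36, l++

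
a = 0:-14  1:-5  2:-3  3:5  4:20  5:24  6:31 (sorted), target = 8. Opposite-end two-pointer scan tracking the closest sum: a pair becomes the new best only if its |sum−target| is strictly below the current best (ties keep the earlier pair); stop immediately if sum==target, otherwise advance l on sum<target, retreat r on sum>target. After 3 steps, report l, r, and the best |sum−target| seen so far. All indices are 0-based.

l=1, r=4, best |Δ|=2

l=0 r=6: -14+31=17 d=9 *, r--
l=0 r=5: -14+24=10 d=2 *, r--
l=0 r=4: -14+20=6 d=2, l++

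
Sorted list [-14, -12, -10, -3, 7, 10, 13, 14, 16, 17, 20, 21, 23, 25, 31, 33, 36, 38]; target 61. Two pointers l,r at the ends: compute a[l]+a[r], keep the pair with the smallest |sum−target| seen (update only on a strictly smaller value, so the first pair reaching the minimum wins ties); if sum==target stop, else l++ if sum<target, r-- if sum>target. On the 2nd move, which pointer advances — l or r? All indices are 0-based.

[0,17] -14+38=24 d=37 * → l++
[1,17] -12+38=26 d=35 * → l++

l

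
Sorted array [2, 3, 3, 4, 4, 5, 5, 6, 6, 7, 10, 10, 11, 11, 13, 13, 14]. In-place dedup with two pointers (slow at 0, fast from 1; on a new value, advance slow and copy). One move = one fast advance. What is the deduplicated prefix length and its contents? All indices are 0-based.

length 10; prefix = [2, 3, 4, 5, 6, 7, 10, 11, 13, 14]

slow=0 fast=1: a[fast]=3≠a[slow]=2 write a[1]=3, slow++,fast++
slow=1 fast=2: a[fast]=3=a[slow] dup, fast++
slow=1 fast=3: a[fast]=4≠a[slow]=3 write a[2]=4, slow++,fast++
slow=2 fast=4: a[fast]=4=a[slow] dup, fast++
slow=2 fast=5: a[fast]=5≠a[slow]=4 write a[3]=5, slow++,fast++
slow=3 fast=6: a[fast]=5=a[slow] dup, fast++
slow=3 fast=7: a[fast]=6≠a[slow]=5 write a[4]=6, slow++,fast++
slow=4 fast=8: a[fast]=6=a[slow] dup, fast++
slow=4 fast=9: a[fast]=7≠a[slow]=6 write a[5]=7, slow++,fast++
slow=5 fast=10: a[fast]=10≠a[slow]=7 write a[6]=10, slow++,fast++
slow=6 fast=11: a[fast]=10=a[slow] dup, fast++
slow=6 fast=12: a[fast]=11≠a[slow]=10 write a[7]=11, slow++,fast++
slow=7 fast=13: a[fast]=11=a[slow] dup, fast++
slow=7 fast=14: a[fast]=13≠a[slow]=11 write a[8]=13, slow++,fast++
slow=8 fast=15: a[fast]=13=a[slow] dup, fast++
slow=8 fast=16: a[fast]=14≠a[slow]=13 write a[9]=14, slow++,fast++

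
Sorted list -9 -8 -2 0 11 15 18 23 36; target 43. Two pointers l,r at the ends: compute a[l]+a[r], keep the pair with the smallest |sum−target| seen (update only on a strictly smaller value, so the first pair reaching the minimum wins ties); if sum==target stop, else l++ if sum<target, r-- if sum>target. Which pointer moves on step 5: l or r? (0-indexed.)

r

l=0 r=8: -9+36=27 d=16 *, l++
l=1 r=8: -8+36=28 d=15 *, l++
l=2 r=8: -2+36=34 d=9 *, l++
l=3 r=8: 0+36=36 d=7 *, l++
l=4 r=8: 11+36=47 d=4 *, r--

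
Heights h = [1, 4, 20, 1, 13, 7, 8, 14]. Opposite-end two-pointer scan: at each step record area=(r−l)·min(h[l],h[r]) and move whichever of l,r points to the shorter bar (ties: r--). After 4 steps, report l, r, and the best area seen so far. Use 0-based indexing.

l=0 r=7: min(1,14)*7=7 best=7 *, l++
l=1 r=7: min(4,14)*6=24 best=24 *, l++
l=2 r=7: min(20,14)*5=70 best=70 *, r--
l=2 r=6: min(20,8)*4=32 best=70, r--

l=2, r=5, best area=70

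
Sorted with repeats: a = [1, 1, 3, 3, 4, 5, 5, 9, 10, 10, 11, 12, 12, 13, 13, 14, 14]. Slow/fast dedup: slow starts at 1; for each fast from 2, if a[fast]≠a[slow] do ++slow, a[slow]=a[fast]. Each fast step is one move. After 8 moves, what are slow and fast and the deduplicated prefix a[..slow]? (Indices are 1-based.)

slow=6, fast=10, prefix=[1, 3, 4, 5, 9, 10]

slow=1 fast=2: a[fast]=1=a[slow] dup, fast++
slow=1 fast=3: a[fast]=3≠a[slow]=1 write a[2]=3, slow++,fast++
slow=2 fast=4: a[fast]=3=a[slow] dup, fast++
slow=2 fast=5: a[fast]=4≠a[slow]=3 write a[3]=4, slow++,fast++
slow=3 fast=6: a[fast]=5≠a[slow]=4 write a[4]=5, slow++,fast++
slow=4 fast=7: a[fast]=5=a[slow] dup, fast++
slow=4 fast=8: a[fast]=9≠a[slow]=5 write a[5]=9, slow++,fast++
slow=5 fast=9: a[fast]=10≠a[slow]=9 write a[6]=10, slow++,fast++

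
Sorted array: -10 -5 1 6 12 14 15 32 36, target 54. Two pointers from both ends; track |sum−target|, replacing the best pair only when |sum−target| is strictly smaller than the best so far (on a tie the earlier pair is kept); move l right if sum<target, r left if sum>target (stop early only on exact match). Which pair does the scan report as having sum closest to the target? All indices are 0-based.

l=0 r=8: -10+36=26 d=28 *, l++
l=1 r=8: -5+36=31 d=23 *, l++
l=2 r=8: 1+36=37 d=17 *, l++
l=3 r=8: 6+36=42 d=12 *, l++
l=4 r=8: 12+36=48 d=6 *, l++
l=5 r=8: 14+36=50 d=4 *, l++
l=6 r=8: 15+36=51 d=3 *, l++
l=7 r=8: 32+36=68 d=14, r--

pair (15, 36) with sum 51 (|Δ|=3)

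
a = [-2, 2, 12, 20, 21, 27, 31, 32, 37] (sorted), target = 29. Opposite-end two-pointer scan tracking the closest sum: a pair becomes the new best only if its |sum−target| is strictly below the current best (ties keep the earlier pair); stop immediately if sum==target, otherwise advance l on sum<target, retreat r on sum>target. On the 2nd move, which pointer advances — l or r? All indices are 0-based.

[0,8] -2+37=35 d=6 * → r--
[0,7] -2+32=30 d=1 * → r--

r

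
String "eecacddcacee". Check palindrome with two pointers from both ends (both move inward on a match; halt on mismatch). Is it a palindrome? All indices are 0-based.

palindrome

l=0 r=11: 'e'=='e', l++,r--
l=1 r=10: 'e'=='e', l++,r--
l=2 r=9: 'c'=='c', l++,r--
l=3 r=8: 'a'=='a', l++,r--
l=4 r=7: 'c'=='c', l++,r--
l=5 r=6: 'd'=='d', l++,r--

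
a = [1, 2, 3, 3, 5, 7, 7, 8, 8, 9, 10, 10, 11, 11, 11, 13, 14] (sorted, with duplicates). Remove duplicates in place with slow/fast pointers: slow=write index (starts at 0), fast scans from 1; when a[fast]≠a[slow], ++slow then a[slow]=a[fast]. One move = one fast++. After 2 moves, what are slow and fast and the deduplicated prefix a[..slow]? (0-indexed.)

slow=2, fast=3, prefix=[1, 2, 3]

(s=0,f=1) a[fast]=2≠a[slow]=1 write a[1]=2 → slow++,fast++
(s=1,f=2) a[fast]=3≠a[slow]=2 write a[2]=3 → slow++,fast++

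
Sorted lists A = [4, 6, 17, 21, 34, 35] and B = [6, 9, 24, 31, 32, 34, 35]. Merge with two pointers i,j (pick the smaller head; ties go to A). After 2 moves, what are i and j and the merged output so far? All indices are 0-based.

[i=0,j=0] A[i]=4<=B[j]=6 take 4 → i++
[i=1,j=0] A[i]=6<=B[j]=6 take 6 → i++

i=2, j=0, merged so far=[4, 6]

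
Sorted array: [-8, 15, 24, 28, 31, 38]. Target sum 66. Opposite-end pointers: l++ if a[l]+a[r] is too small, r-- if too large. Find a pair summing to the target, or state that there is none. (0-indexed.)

(28, 38)

[0,5] -8+38=30 <66 → l++
[1,5] 15+38=53 <66 → l++
[2,5] 24+38=62 <66 → l++
[3,5] 28+38=66 → found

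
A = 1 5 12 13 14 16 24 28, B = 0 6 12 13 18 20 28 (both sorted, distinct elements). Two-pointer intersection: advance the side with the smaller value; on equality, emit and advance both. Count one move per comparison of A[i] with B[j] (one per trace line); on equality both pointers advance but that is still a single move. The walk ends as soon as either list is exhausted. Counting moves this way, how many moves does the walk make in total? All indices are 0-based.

12 moves

[i=0,j=0] 1>0 → j++
[i=0,j=1] 1<6 → i++
[i=1,j=1] 5<6 → i++
[i=2,j=1] 12>6 → j++
[i=2,j=2] 12==12 emit → i++,j++
[i=3,j=3] 13==13 emit → i++,j++
[i=4,j=4] 14<18 → i++
[i=5,j=4] 16<18 → i++
[i=6,j=4] 24>18 → j++
[i=6,j=5] 24>20 → j++
[i=6,j=6] 24<28 → i++
[i=7,j=6] 28==28 emit → i++,j++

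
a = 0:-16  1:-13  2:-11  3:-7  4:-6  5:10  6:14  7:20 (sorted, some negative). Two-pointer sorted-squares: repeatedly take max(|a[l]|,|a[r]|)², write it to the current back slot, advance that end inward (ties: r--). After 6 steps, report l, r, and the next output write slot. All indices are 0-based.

l=3, r=4, next write slot=1

[0,7] |-16|<=|20| out[7]=400 → r--
[0,6] |-16|>|14| out[6]=256 → l++
[1,6] |-13|<=|14| out[5]=196 → r--
[1,5] |-13|>|10| out[4]=169 → l++
[2,5] |-11|>|10| out[3]=121 → l++
[3,5] |-7|<=|10| out[2]=100 → r--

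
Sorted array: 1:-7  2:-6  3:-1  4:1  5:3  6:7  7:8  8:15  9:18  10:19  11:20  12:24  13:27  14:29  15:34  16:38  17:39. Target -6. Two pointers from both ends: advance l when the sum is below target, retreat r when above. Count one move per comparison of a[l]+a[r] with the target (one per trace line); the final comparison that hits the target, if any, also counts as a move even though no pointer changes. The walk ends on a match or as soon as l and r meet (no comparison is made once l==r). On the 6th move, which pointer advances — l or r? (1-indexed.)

r

[1,17] -7+39=32 >-6 → r--
[1,16] -7+38=31 >-6 → r--
[1,15] -7+34=27 >-6 → r--
[1,14] -7+29=22 >-6 → r--
[1,13] -7+27=20 >-6 → r--
[1,12] -7+24=17 >-6 → r--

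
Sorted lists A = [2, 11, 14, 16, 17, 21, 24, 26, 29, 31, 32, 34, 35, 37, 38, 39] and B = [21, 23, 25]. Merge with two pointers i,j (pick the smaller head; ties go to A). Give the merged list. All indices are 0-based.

i=0 j=0: A[i]=2<=B[j]=21 take 2, i++
i=1 j=0: A[i]=11<=B[j]=21 take 11, i++
i=2 j=0: A[i]=14<=B[j]=21 take 14, i++
i=3 j=0: A[i]=16<=B[j]=21 take 16, i++
i=4 j=0: A[i]=17<=B[j]=21 take 17, i++
i=5 j=0: A[i]=21<=B[j]=21 take 21, i++
i=6 j=0: A[i]=24>B[j]=21 take 21, j++
i=6 j=1: A[i]=24>B[j]=23 take 23, j++
i=6 j=2: A[i]=24<=B[j]=25 take 24, i++
i=7 j=2: A[i]=26>B[j]=25 take 25, j++
i=7 j=3: B done, take A[i]=26, i++
i=8 j=3: B done, take A[i]=29, i++
i=9 j=3: B done, take A[i]=31, i++
i=10 j=3: B done, take A[i]=32, i++
i=11 j=3: B done, take A[i]=34, i++
i=12 j=3: B done, take A[i]=35, i++
i=13 j=3: B done, take A[i]=37, i++
i=14 j=3: B done, take A[i]=38, i++
i=15 j=3: B done, take A[i]=39, i++

[2, 11, 14, 16, 17, 21, 21, 23, 24, 25, 26, 29, 31, 32, 34, 35, 37, 38, 39]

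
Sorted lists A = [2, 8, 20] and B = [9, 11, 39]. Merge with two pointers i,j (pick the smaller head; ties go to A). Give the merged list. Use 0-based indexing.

[i=0,j=0] A[i]=2<=B[j]=9 take 2 → i++
[i=1,j=0] A[i]=8<=B[j]=9 take 8 → i++
[i=2,j=0] A[i]=20>B[j]=9 take 9 → j++
[i=2,j=1] A[i]=20>B[j]=11 take 11 → j++
[i=2,j=2] A[i]=20<=B[j]=39 take 20 → i++
[i=3,j=2] A done, take B[j]=39 → j++

[2, 8, 9, 11, 20, 39]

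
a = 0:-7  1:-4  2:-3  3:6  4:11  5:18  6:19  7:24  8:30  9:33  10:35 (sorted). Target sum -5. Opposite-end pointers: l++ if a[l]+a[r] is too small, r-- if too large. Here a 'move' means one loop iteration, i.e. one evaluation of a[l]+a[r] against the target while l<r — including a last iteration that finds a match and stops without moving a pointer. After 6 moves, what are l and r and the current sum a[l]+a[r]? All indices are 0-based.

l=0 r=10: -7+35=28 >-5, r--
l=0 r=9: -7+33=26 >-5, r--
l=0 r=8: -7+30=23 >-5, r--
l=0 r=7: -7+24=17 >-5, r--
l=0 r=6: -7+19=12 >-5, r--
l=0 r=5: -7+18=11 >-5, r--

l=0, r=4, sum=4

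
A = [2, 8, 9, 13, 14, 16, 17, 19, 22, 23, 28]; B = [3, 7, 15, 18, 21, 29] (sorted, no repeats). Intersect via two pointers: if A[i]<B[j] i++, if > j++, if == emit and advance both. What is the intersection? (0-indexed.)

[i=0,j=0] 2<3 → i++
[i=1,j=0] 8>3 → j++
[i=1,j=1] 8>7 → j++
[i=1,j=2] 8<15 → i++
[i=2,j=2] 9<15 → i++
[i=3,j=2] 13<15 → i++
[i=4,j=2] 14<15 → i++
[i=5,j=2] 16>15 → j++
[i=5,j=3] 16<18 → i++
[i=6,j=3] 17<18 → i++
[i=7,j=3] 19>18 → j++
[i=7,j=4] 19<21 → i++
[i=8,j=4] 22>21 → j++
[i=8,j=5] 22<29 → i++
[i=9,j=5] 23<29 → i++
[i=10,j=5] 28<29 → i++

intersection = []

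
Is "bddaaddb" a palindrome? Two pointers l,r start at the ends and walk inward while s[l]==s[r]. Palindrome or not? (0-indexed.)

l=0 r=7: 'b'=='b', l++,r--
l=1 r=6: 'd'=='d', l++,r--
l=2 r=5: 'd'=='d', l++,r--
l=3 r=4: 'a'=='a', l++,r--

palindrome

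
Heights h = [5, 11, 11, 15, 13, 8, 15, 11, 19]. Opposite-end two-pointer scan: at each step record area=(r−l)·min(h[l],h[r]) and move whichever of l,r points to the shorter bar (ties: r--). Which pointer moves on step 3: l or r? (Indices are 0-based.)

l

l=0 r=8: min(5,19)*8=40 best=40 *, l++
l=1 r=8: min(11,19)*7=77 best=77 *, l++
l=2 r=8: min(11,19)*6=66 best=77, l++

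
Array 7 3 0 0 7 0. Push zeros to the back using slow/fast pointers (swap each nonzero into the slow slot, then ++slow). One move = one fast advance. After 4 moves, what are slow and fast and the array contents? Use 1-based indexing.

slow=1 fast=1: a[fast]=7≠0 swap→a[1]=7, slow++,fast++
slow=2 fast=2: a[fast]=3≠0 swap→a[2]=3, slow++,fast++
slow=3 fast=3: a[fast]=0, fast++
slow=3 fast=4: a[fast]=0, fast++

slow=3, fast=5, a=[7, 3, 0, 0, 7, 0]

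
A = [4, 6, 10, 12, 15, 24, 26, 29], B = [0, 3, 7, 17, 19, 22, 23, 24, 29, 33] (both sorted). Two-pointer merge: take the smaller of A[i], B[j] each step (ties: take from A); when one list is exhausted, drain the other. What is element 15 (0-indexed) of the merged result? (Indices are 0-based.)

i=0 j=0: A[i]=4>B[j]=0 take 0, j++
i=0 j=1: A[i]=4>B[j]=3 take 3, j++
i=0 j=2: A[i]=4<=B[j]=7 take 4, i++
i=1 j=2: A[i]=6<=B[j]=7 take 6, i++
i=2 j=2: A[i]=10>B[j]=7 take 7, j++
i=2 j=3: A[i]=10<=B[j]=17 take 10, i++
i=3 j=3: A[i]=12<=B[j]=17 take 12, i++
i=4 j=3: A[i]=15<=B[j]=17 take 15, i++
i=5 j=3: A[i]=24>B[j]=17 take 17, j++
i=5 j=4: A[i]=24>B[j]=19 take 19, j++
i=5 j=5: A[i]=24>B[j]=22 take 22, j++
i=5 j=6: A[i]=24>B[j]=23 take 23, j++
i=5 j=7: A[i]=24<=B[j]=24 take 24, i++
i=6 j=7: A[i]=26>B[j]=24 take 24, j++
i=6 j=8: A[i]=26<=B[j]=29 take 26, i++
i=7 j=8: A[i]=29<=B[j]=29 take 29, i++
i=8 j=8: A done, take B[j]=29, j++
i=8 j=9: A done, take B[j]=33, j++

merged[15] = 29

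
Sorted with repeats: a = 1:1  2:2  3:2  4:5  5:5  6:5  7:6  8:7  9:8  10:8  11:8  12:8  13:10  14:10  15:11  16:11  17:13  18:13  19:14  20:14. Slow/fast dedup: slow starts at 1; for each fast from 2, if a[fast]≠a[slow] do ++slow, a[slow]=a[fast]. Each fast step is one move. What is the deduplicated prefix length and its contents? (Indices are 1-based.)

length 10; prefix = [1, 2, 5, 6, 7, 8, 10, 11, 13, 14]

slow=1 fast=2: a[fast]=2≠a[slow]=1 write a[2]=2, slow++,fast++
slow=2 fast=3: a[fast]=2=a[slow] dup, fast++
slow=2 fast=4: a[fast]=5≠a[slow]=2 write a[3]=5, slow++,fast++
slow=3 fast=5: a[fast]=5=a[slow] dup, fast++
slow=3 fast=6: a[fast]=5=a[slow] dup, fast++
slow=3 fast=7: a[fast]=6≠a[slow]=5 write a[4]=6, slow++,fast++
slow=4 fast=8: a[fast]=7≠a[slow]=6 write a[5]=7, slow++,fast++
slow=5 fast=9: a[fast]=8≠a[slow]=7 write a[6]=8, slow++,fast++
slow=6 fast=10: a[fast]=8=a[slow] dup, fast++
slow=6 fast=11: a[fast]=8=a[slow] dup, fast++
slow=6 fast=12: a[fast]=8=a[slow] dup, fast++
slow=6 fast=13: a[fast]=10≠a[slow]=8 write a[7]=10, slow++,fast++
slow=7 fast=14: a[fast]=10=a[slow] dup, fast++
slow=7 fast=15: a[fast]=11≠a[slow]=10 write a[8]=11, slow++,fast++
slow=8 fast=16: a[fast]=11=a[slow] dup, fast++
slow=8 fast=17: a[fast]=13≠a[slow]=11 write a[9]=13, slow++,fast++
slow=9 fast=18: a[fast]=13=a[slow] dup, fast++
slow=9 fast=19: a[fast]=14≠a[slow]=13 write a[10]=14, slow++,fast++
slow=10 fast=20: a[fast]=14=a[slow] dup, fast++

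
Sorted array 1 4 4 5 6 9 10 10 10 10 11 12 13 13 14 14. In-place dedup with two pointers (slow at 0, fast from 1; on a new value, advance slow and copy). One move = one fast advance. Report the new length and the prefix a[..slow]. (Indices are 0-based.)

length 10; prefix = [1, 4, 5, 6, 9, 10, 11, 12, 13, 14]

slow=0 fast=1: a[fast]=4≠a[slow]=1 write a[1]=4, slow++,fast++
slow=1 fast=2: a[fast]=4=a[slow] dup, fast++
slow=1 fast=3: a[fast]=5≠a[slow]=4 write a[2]=5, slow++,fast++
slow=2 fast=4: a[fast]=6≠a[slow]=5 write a[3]=6, slow++,fast++
slow=3 fast=5: a[fast]=9≠a[slow]=6 write a[4]=9, slow++,fast++
slow=4 fast=6: a[fast]=10≠a[slow]=9 write a[5]=10, slow++,fast++
slow=5 fast=7: a[fast]=10=a[slow] dup, fast++
slow=5 fast=8: a[fast]=10=a[slow] dup, fast++
slow=5 fast=9: a[fast]=10=a[slow] dup, fast++
slow=5 fast=10: a[fast]=11≠a[slow]=10 write a[6]=11, slow++,fast++
slow=6 fast=11: a[fast]=12≠a[slow]=11 write a[7]=12, slow++,fast++
slow=7 fast=12: a[fast]=13≠a[slow]=12 write a[8]=13, slow++,fast++
slow=8 fast=13: a[fast]=13=a[slow] dup, fast++
slow=8 fast=14: a[fast]=14≠a[slow]=13 write a[9]=14, slow++,fast++
slow=9 fast=15: a[fast]=14=a[slow] dup, fast++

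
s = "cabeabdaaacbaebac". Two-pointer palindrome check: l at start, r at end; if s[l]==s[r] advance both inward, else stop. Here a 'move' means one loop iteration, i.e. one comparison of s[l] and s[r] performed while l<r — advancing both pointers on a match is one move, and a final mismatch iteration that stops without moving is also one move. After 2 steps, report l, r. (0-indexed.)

[0,16] 'c'=='c' → l++,r--
[1,15] 'a'=='a' → l++,r--

l=2, r=14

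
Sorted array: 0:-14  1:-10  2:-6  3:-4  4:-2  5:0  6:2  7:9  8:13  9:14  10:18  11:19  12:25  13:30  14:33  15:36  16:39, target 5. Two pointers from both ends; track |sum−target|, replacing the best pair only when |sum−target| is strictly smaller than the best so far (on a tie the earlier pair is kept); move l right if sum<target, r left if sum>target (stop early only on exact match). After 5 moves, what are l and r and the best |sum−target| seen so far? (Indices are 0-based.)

l=0, r=11, best |Δ|=6

l=0 r=16: -14+39=25 d=20 *, r--
l=0 r=15: -14+36=22 d=17 *, r--
l=0 r=14: -14+33=19 d=14 *, r--
l=0 r=13: -14+30=16 d=11 *, r--
l=0 r=12: -14+25=11 d=6 *, r--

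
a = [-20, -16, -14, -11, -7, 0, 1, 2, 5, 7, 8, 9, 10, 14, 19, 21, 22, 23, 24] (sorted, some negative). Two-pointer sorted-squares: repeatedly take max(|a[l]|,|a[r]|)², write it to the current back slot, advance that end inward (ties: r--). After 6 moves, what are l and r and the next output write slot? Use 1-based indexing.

l=1 r=19: |-20|<=|24| out[19]=576, r--
l=1 r=18: |-20|<=|23| out[18]=529, r--
l=1 r=17: |-20|<=|22| out[17]=484, r--
l=1 r=16: |-20|<=|21| out[16]=441, r--
l=1 r=15: |-20|>|19| out[15]=400, l++
l=2 r=15: |-16|<=|19| out[14]=361, r--

l=2, r=14, next write slot=13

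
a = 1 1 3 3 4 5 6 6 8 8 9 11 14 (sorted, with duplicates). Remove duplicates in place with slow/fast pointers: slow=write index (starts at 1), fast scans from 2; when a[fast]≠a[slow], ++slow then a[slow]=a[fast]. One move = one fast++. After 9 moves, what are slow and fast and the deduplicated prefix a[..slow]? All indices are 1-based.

slow=6, fast=11, prefix=[1, 3, 4, 5, 6, 8]

slow=1 fast=2: a[fast]=1=a[slow] dup, fast++
slow=1 fast=3: a[fast]=3≠a[slow]=1 write a[2]=3, slow++,fast++
slow=2 fast=4: a[fast]=3=a[slow] dup, fast++
slow=2 fast=5: a[fast]=4≠a[slow]=3 write a[3]=4, slow++,fast++
slow=3 fast=6: a[fast]=5≠a[slow]=4 write a[4]=5, slow++,fast++
slow=4 fast=7: a[fast]=6≠a[slow]=5 write a[5]=6, slow++,fast++
slow=5 fast=8: a[fast]=6=a[slow] dup, fast++
slow=5 fast=9: a[fast]=8≠a[slow]=6 write a[6]=8, slow++,fast++
slow=6 fast=10: a[fast]=8=a[slow] dup, fast++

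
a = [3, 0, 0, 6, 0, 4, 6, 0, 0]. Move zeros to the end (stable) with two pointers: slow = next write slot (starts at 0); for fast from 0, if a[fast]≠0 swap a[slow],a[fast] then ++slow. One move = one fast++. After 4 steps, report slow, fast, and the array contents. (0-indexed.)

slow=2, fast=4, a=[3, 6, 0, 0, 0, 4, 6, 0, 0]

(s=0,f=0) a[fast]=3≠0 swap→a[0]=3 → slow++,fast++
(s=1,f=1) a[fast]=0 → fast++
(s=1,f=2) a[fast]=0 → fast++
(s=1,f=3) a[fast]=6≠0 swap→a[1]=6 → slow++,fast++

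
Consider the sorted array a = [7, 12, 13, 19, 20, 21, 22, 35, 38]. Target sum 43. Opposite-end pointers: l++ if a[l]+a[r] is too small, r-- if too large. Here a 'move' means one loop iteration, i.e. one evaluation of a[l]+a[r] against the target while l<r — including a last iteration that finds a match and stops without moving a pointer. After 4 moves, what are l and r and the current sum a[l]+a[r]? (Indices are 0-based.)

[0,8] 7+38=45 >43 → r--
[0,7] 7+35=42 <43 → l++
[1,7] 12+35=47 >43 → r--
[1,6] 12+22=34 <43 → l++

l=2, r=6, sum=35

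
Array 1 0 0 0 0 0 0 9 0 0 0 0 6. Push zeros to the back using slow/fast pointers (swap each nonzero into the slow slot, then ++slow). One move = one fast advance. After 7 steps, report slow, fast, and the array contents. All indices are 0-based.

slow=0 fast=0: a[fast]=1≠0 swap→a[0]=1, slow++,fast++
slow=1 fast=1: a[fast]=0, fast++
slow=1 fast=2: a[fast]=0, fast++
slow=1 fast=3: a[fast]=0, fast++
slow=1 fast=4: a[fast]=0, fast++
slow=1 fast=5: a[fast]=0, fast++
slow=1 fast=6: a[fast]=0, fast++

slow=1, fast=7, a=[1, 0, 0, 0, 0, 0, 0, 9, 0, 0, 0, 0, 6]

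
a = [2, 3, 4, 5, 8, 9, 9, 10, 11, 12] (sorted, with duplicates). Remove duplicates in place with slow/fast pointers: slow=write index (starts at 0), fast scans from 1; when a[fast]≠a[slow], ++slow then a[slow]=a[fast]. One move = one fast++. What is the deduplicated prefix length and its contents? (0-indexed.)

length 9; prefix = [2, 3, 4, 5, 8, 9, 10, 11, 12]

slow=0 fast=1: a[fast]=3≠a[slow]=2 write a[1]=3, slow++,fast++
slow=1 fast=2: a[fast]=4≠a[slow]=3 write a[2]=4, slow++,fast++
slow=2 fast=3: a[fast]=5≠a[slow]=4 write a[3]=5, slow++,fast++
slow=3 fast=4: a[fast]=8≠a[slow]=5 write a[4]=8, slow++,fast++
slow=4 fast=5: a[fast]=9≠a[slow]=8 write a[5]=9, slow++,fast++
slow=5 fast=6: a[fast]=9=a[slow] dup, fast++
slow=5 fast=7: a[fast]=10≠a[slow]=9 write a[6]=10, slow++,fast++
slow=6 fast=8: a[fast]=11≠a[slow]=10 write a[7]=11, slow++,fast++
slow=7 fast=9: a[fast]=12≠a[slow]=11 write a[8]=12, slow++,fast++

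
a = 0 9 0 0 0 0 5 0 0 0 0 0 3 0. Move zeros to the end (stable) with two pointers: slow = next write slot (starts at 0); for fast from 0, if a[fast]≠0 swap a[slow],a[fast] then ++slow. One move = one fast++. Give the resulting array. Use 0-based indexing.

slow=0 fast=0: a[fast]=0, fast++
slow=0 fast=1: a[fast]=9≠0 swap→a[0]=9, slow++,fast++
slow=1 fast=2: a[fast]=0, fast++
slow=1 fast=3: a[fast]=0, fast++
slow=1 fast=4: a[fast]=0, fast++
slow=1 fast=5: a[fast]=0, fast++
slow=1 fast=6: a[fast]=5≠0 swap→a[1]=5, slow++,fast++
slow=2 fast=7: a[fast]=0, fast++
slow=2 fast=8: a[fast]=0, fast++
slow=2 fast=9: a[fast]=0, fast++
slow=2 fast=10: a[fast]=0, fast++
slow=2 fast=11: a[fast]=0, fast++
slow=2 fast=12: a[fast]=3≠0 swap→a[2]=3, slow++,fast++
slow=3 fast=13: a[fast]=0, fast++

[9, 5, 3, 0, 0, 0, 0, 0, 0, 0, 0, 0, 0, 0]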